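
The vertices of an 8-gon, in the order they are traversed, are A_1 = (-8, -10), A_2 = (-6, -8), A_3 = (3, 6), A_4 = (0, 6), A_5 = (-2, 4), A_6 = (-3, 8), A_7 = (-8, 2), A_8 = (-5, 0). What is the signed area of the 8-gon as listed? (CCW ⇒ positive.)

Σ = (4) + (-12) + (18) + (12) + (-4) + (58) + (10) + (50) = 136
Signed area = Σ/2 = 68 (positive ⇒ counter-clockwise traversal).

68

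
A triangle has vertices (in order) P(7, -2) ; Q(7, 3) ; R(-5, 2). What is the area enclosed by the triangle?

Apply the shoelace formula: 2A = Σ (x_i·y_{i+1} − x_{i+1}·y_i), indices taken mod 3.
Cross-terms: 35, 29, -4  ⇒  Σ = 60
Area = |Σ|/2 = 30.

30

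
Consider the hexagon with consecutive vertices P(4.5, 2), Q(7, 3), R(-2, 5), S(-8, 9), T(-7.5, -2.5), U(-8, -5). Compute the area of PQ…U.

Cross-terms: -0.5, 41, 22, 87.5, 17.5, 6.5  ⇒  Σ = 174
Area = |Σ|/2 = 87.

87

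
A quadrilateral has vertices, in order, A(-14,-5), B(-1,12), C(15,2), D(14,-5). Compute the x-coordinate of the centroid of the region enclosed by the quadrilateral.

490/299

Apply Gauss's area formula. First the cross-terms c_i = x_i·y_{i+1} − x_{i+1}·y_i:
  -173, -182, -103, -140  ⇒  2A = -598, A = -299.
Then Σ (x_i + x_{i+1})·c_i = -2940, so x̄ = -2940 / (6·(-299)) = 490/299.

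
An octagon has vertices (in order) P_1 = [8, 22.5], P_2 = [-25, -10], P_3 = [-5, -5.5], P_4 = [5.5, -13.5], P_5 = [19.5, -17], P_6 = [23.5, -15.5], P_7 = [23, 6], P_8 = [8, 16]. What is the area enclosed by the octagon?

Apply Gauss's area formula: 2A = Σ (x_i·y_{i+1} − x_{i+1}·y_i), indices taken mod 8.
Σ = (482.5) + (87.5) + (97.75) + (169.75) + (97.25) + (497.5) + (320) + (52) = 1804.25
Area = |Σ|/2 = 902.125.

902.125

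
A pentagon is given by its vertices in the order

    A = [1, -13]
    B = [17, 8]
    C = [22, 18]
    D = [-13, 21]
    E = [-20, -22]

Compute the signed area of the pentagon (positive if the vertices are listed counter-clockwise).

A→B: (1)(8) − (17)(-13) = 229
B→C: (17)(18) − (22)(8) = 130
C→D: (22)(21) − (-13)(18) = 696
D→E: (-13)(-22) − (-20)(21) = 706
E→A: (-20)(-13) − (1)(-22) = 282
Σ = 2043
Signed area = Σ/2 = 1021.5 (positive ⇒ counter-clockwise traversal).

1021.5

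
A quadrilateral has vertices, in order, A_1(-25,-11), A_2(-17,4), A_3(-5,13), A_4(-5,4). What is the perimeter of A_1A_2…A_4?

|A_1A_2| = √((8)² + (15)²) = √289 = 17
|A_2A_3| = √((12)² + (9)²) = √225 = 15
|A_3A_4| = √((0)² + (-9)²) = √81 = 9
|A_4A_1| = √((-20)² + (-15)²) = √625 = 25
Perimeter = 17 + 15 + 9 + 25 = 66.

66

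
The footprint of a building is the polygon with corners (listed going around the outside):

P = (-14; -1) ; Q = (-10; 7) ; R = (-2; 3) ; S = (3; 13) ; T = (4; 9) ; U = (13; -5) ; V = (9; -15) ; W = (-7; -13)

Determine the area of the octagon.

434

Apply the surveyor's formula: 2A = Σ (x_i·y_{i+1} − x_{i+1}·y_i), indices taken mod 8.
P→Q: (-14)(7) − (-10)(-1) = -108
Q→R: (-10)(3) − (-2)(7) = -16
R→S: (-2)(13) − (3)(3) = -35
S→T: (3)(9) − (4)(13) = -25
T→U: (4)(-5) − (13)(9) = -137
U→V: (13)(-15) − (9)(-5) = -150
V→W: (9)(-13) − (-7)(-15) = -222
W→P: (-7)(-1) − (-14)(-13) = -175
Σ = -868
Area = |Σ|/2 = 434.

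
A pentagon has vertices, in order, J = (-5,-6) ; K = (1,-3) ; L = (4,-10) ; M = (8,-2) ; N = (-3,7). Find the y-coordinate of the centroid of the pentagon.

Apply the shoelace formula. First the cross-terms c_i = x_i·y_{i+1} − x_{i+1}·y_i:
  21, 2, 72, 50, 53  ⇒  2A = 198, A = 99.
Then Σ (y_i + y_{i+1})·c_i = -776, so ȳ = -776 / (6·99) = -388/297.

-388/297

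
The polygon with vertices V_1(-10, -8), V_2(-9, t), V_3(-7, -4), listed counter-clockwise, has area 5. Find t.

Write out the shoelace sum; only the two edges meeting at V_2 involve t:
2·Area = [((-10)·t − (-9)·(-8)) + ((-9)·(-4) − (-7)·t)] + 16
       = -3·t + -20 = 10
⇒ t = -10.

-10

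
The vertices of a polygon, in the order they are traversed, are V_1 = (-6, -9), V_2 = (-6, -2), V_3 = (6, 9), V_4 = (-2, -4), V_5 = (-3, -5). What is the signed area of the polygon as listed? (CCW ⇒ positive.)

Cross-terms: -42, -42, -6, -2, -3  ⇒  Σ = -95
Signed area = Σ/2 = -47.5 (negative ⇒ clockwise traversal).

-47.5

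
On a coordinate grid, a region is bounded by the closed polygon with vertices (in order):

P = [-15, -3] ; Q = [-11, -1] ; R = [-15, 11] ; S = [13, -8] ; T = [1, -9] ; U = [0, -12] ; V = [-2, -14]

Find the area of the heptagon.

263

P→Q: (-15)(-1) − (-11)(-3) = -18
Q→R: (-11)(11) − (-15)(-1) = -136
R→S: (-15)(-8) − (13)(11) = -23
S→T: (13)(-9) − (1)(-8) = -109
T→U: (1)(-12) − (0)(-9) = -12
U→V: (0)(-14) − (-2)(-12) = -24
V→P: (-2)(-3) − (-15)(-14) = -204
Σ = -526
Area = |Σ|/2 = 263.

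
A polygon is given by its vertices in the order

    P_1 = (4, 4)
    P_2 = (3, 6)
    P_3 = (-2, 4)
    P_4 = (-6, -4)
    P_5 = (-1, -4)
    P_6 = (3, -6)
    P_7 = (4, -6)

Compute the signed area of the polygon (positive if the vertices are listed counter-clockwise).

Apply the surveyor's formula: 2A = Σ (x_i·y_{i+1} − x_{i+1}·y_i), indices taken mod 7.
P_1→P_2: (4)(6) − (3)(4) = 12
P_2→P_3: (3)(4) − (-2)(6) = 24
P_3→P_4: (-2)(-4) − (-6)(4) = 32
P_4→P_5: (-6)(-4) − (-1)(-4) = 20
P_5→P_6: (-1)(-6) − (3)(-4) = 18
P_6→P_7: (3)(-6) − (4)(-6) = 6
P_7→P_1: (4)(4) − (4)(-6) = 40
Σ = 152
Signed area = Σ/2 = 76 (positive ⇒ counter-clockwise traversal).

76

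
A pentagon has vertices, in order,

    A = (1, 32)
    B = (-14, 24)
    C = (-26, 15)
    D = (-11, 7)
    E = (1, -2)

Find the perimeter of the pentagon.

98

|AB| = √((-15)² + (-8)²) = √289 = 17
|BC| = √((-12)² + (-9)²) = √225 = 15
|CD| = √((15)² + (-8)²) = √289 = 17
|DE| = √((12)² + (-9)²) = √225 = 15
|EA| = √((0)² + (34)²) = √1156 = 34
Perimeter = 17 + 15 + 17 + 15 + 34 = 98.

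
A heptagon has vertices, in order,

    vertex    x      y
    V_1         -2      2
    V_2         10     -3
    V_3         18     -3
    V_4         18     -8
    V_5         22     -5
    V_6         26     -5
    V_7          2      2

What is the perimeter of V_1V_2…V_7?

64

|V_1V_2| = √((12)² + (-5)²) = √169 = 13
|V_2V_3| = √((8)² + (0)²) = √64 = 8
|V_3V_4| = √((0)² + (-5)²) = √25 = 5
|V_4V_5| = √((4)² + (3)²) = √25 = 5
|V_5V_6| = √((4)² + (0)²) = √16 = 4
|V_6V_7| = √((-24)² + (7)²) = √625 = 25
|V_7V_1| = √((-4)² + (0)²) = √16 = 4
Perimeter = 13 + 8 + 5 + 5 + 4 + 25 + 4 = 64.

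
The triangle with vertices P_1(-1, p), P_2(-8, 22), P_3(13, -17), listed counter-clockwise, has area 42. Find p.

Write out the shoelace sum; only the two edges meeting at P_1 involve p:
2·Area = [(13·p − (-1)·(-17)) + ((-1)·22 − (-8)·p)] + -150
       = 21·p + -189 = 84
⇒ p = 13.

13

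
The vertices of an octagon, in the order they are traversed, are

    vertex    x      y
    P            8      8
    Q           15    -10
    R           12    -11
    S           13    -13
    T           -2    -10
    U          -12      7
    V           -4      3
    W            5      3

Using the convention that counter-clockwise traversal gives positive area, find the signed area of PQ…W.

Apply Gauss's area formula: 2A = Σ (x_i·y_{i+1} − x_{i+1}·y_i), indices taken mod 8.
P→Q: (8)(-10) − (15)(8) = -200
Q→R: (15)(-11) − (12)(-10) = -45
R→S: (12)(-13) − (13)(-11) = -13
S→T: (13)(-10) − (-2)(-13) = -156
T→U: (-2)(7) − (-12)(-10) = -134
U→V: (-12)(3) − (-4)(7) = -8
V→W: (-4)(3) − (5)(3) = -27
W→P: (5)(8) − (8)(3) = 16
Σ = -567
Signed area = Σ/2 = -283.5 (negative ⇒ clockwise traversal).

-283.5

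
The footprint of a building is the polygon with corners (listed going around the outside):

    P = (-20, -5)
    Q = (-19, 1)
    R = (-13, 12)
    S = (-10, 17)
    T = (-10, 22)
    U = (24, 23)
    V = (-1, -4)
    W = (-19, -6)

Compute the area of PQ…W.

Apply the surveyor's formula: 2A = Σ (x_i·y_{i+1} − x_{i+1}·y_i), indices taken mod 8.
Cross-terms: -115, -215, -101, -50, -758, -73, -70, -25  ⇒  Σ = -1407
Area = |Σ|/2 = 703.5.

703.5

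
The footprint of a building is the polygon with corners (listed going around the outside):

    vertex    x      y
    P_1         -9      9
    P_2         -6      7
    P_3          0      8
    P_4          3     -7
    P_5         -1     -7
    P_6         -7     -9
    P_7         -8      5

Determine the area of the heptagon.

Apply the shoelace formula: 2A = Σ (x_i·y_{i+1} − x_{i+1}·y_i), indices taken mod 7.
Σ = (-9) + (-48) + (-24) + (-28) + (-40) + (-107) + (-27) = -283
Area = |Σ|/2 = 141.5.

141.5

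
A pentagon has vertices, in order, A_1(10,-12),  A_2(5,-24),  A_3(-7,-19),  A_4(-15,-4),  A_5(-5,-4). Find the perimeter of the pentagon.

|A_1A_2| = √((-5)² + (-12)²) = √169 = 13
|A_2A_3| = √((-12)² + (5)²) = √169 = 13
|A_3A_4| = √((-8)² + (15)²) = √289 = 17
|A_4A_5| = √((10)² + (0)²) = √100 = 10
|A_5A_1| = √((15)² + (-8)²) = √289 = 17
Perimeter = 13 + 13 + 17 + 10 + 17 = 70.

70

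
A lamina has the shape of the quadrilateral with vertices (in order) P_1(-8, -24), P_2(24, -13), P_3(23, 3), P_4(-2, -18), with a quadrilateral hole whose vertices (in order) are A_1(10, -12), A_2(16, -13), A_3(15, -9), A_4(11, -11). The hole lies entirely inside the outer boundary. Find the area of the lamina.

261

Outer boundary:
Apply the surveyor's formula: 2A = Σ (x_i·y_{i+1} − x_{i+1}·y_i), indices taken mod 4.
P_1→P_2: (-8)(-13) − (24)(-24) = 680
P_2→P_3: (24)(3) − (23)(-13) = 371
P_3→P_4: (23)(-18) − (-2)(3) = -408
P_4→P_1: (-2)(-24) − (-8)(-18) = -96
Σ = 547
Area = |Σ|/2 = 273.5.
Hole:
Cross-terms: 62, 51, -66, -22  ⇒  Σ = 25
Area = |Σ|/2 = 12.5.
Net area = 273.5 − 12.5 = 261.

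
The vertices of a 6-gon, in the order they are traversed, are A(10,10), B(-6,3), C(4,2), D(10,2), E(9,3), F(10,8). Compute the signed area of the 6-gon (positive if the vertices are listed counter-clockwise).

Σ = (90) + (-24) + (-12) + (12) + (42) + (20) = 128
Signed area = Σ/2 = 64 (positive ⇒ counter-clockwise traversal).

64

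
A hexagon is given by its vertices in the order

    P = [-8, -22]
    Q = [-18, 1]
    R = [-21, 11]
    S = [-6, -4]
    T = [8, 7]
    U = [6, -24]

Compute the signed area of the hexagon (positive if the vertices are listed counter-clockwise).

Apply the shoelace (surveyor's) formula: 2A = Σ (x_i·y_{i+1} − x_{i+1}·y_i), indices taken mod 6.
P→Q: (-8)(1) − (-18)(-22) = -404
Q→R: (-18)(11) − (-21)(1) = -177
R→S: (-21)(-4) − (-6)(11) = 150
S→T: (-6)(7) − (8)(-4) = -10
T→U: (8)(-24) − (6)(7) = -234
U→P: (6)(-22) − (-8)(-24) = -324
Σ = -999
Signed area = Σ/2 = -499.5 (negative ⇒ clockwise traversal).

-499.5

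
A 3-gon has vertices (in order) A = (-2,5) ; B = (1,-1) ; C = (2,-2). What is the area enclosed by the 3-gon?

Apply the shoelace (surveyor's) formula: 2A = Σ (x_i·y_{i+1} − x_{i+1}·y_i), indices taken mod 3.
Cross-terms: -3, 0, 6  ⇒  Σ = 3
Area = |Σ|/2 = 1.5.

1.5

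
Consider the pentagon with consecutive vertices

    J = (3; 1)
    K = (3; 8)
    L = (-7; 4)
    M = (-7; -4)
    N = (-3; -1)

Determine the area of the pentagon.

70

Apply the shoelace (surveyor's) formula: 2A = Σ (x_i·y_{i+1} − x_{i+1}·y_i), indices taken mod 5.
Cross-terms: 21, 68, 56, -5, 0  ⇒  Σ = 140
Area = |Σ|/2 = 70.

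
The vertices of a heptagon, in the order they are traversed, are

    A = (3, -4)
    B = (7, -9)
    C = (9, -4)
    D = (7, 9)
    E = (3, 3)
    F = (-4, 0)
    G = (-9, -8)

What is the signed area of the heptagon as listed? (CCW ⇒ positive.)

Σ = (1) + (53) + (109) + (-6) + (12) + (32) + (60) = 261
Signed area = Σ/2 = 130.5 (positive ⇒ counter-clockwise traversal).

130.5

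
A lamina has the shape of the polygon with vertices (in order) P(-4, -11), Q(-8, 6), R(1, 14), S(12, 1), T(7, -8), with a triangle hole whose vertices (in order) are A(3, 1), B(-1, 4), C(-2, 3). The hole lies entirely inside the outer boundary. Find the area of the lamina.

301

Outer boundary:
P→Q: (-4)(6) − (-8)(-11) = -112
Q→R: (-8)(14) − (1)(6) = -118
R→S: (1)(1) − (12)(14) = -167
S→T: (12)(-8) − (7)(1) = -103
T→P: (7)(-11) − (-4)(-8) = -109
Σ = -609
Area = |Σ|/2 = 304.5.
Hole:
Σ = (13) + (5) + (-11) = 7
Area = |Σ|/2 = 3.5.
Net area = 304.5 − 3.5 = 301.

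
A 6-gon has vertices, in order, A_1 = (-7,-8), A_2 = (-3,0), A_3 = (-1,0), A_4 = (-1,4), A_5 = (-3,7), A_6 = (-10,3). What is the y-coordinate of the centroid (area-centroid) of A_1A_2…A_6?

112/139

Apply the surveyor's formula. First the cross-terms c_i = x_i·y_{i+1} − x_{i+1}·y_i:
  -24, 0, -4, 5, 61, 101  ⇒  2A = 139, A = 69.5.
Then Σ (y_i + y_{i+1})·c_i = 336, so ȳ = 336 / (6·69.5) = 112/139.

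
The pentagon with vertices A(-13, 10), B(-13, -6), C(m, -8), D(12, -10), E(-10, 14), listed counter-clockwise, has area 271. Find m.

Write out the shoelace sum; only the two edges meeting at C involve m:
2·Area = [((-13)·(-8) − m·(-6)) + (m·(-10) − 12·(-8))] + 358
       = -4·m + 558 = 542
⇒ m = 4.

4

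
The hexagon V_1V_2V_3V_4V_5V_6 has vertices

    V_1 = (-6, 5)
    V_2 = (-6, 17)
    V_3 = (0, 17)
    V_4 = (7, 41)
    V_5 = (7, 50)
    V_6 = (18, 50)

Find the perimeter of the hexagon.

114

|V_1V_2| = √((0)² + (12)²) = √144 = 12
|V_2V_3| = √((6)² + (0)²) = √36 = 6
|V_3V_4| = √((7)² + (24)²) = √625 = 25
|V_4V_5| = √((0)² + (9)²) = √81 = 9
|V_5V_6| = √((11)² + (0)²) = √121 = 11
|V_6V_1| = √((-24)² + (-45)²) = √2601 = 51
Perimeter = 12 + 6 + 25 + 9 + 11 + 51 = 114.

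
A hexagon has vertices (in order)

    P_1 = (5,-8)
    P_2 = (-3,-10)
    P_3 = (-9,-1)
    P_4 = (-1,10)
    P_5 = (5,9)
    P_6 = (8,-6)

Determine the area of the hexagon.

Apply the shoelace formula: 2A = Σ (x_i·y_{i+1} − x_{i+1}·y_i), indices taken mod 6.
P_1→P_2: (5)(-10) − (-3)(-8) = -74
P_2→P_3: (-3)(-1) − (-9)(-10) = -87
P_3→P_4: (-9)(10) − (-1)(-1) = -91
P_4→P_5: (-1)(9) − (5)(10) = -59
P_5→P_6: (5)(-6) − (8)(9) = -102
P_6→P_1: (8)(-8) − (5)(-6) = -34
Σ = -447
Area = |Σ|/2 = 223.5.

223.5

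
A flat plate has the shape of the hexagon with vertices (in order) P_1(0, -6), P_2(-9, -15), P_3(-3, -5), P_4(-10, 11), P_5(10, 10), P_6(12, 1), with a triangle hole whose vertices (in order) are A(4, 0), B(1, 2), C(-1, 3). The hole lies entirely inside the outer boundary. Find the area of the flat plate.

264

Outer boundary:
P_1→P_2: (0)(-15) − (-9)(-6) = -54
P_2→P_3: (-9)(-5) − (-3)(-15) = 0
P_3→P_4: (-3)(11) − (-10)(-5) = -83
P_4→P_5: (-10)(10) − (10)(11) = -210
P_5→P_6: (10)(1) − (12)(10) = -110
P_6→P_1: (12)(-6) − (0)(1) = -72
Σ = -529
Area = |Σ|/2 = 264.5.
Hole:
Apply the shoelace (surveyor's) formula: 2A = Σ (x_i·y_{i+1} − x_{i+1}·y_i), indices taken mod 3.
Σ = (8) + (5) + (-12) = 1
Area = |Σ|/2 = 0.5.
Net area = 264.5 − 0.5 = 264.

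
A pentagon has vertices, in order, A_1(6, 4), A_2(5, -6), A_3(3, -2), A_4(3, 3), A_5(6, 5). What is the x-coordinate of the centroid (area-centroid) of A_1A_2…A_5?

Apply the surveyor's formula. First the cross-terms c_i = x_i·y_{i+1} − x_{i+1}·y_i:
  -56, 8, 15, -3, -6  ⇒  2A = -42, A = -21.
Then Σ (x_i + x_{i+1})·c_i = -561, so x̄ = -561 / (6·(-21)) = 187/42.

187/42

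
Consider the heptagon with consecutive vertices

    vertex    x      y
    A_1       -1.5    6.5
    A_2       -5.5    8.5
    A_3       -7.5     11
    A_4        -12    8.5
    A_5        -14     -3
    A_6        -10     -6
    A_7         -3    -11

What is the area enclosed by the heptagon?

Σ = (23) + (3.25) + (68.25) + (155) + (54) + (92) + (-36) = 359.5
Area = |Σ|/2 = 179.75.

179.75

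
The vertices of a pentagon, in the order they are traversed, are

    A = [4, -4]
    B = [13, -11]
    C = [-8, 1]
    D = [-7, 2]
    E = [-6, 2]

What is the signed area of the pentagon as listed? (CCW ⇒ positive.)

Apply Gauss's area formula: 2A = Σ (x_i·y_{i+1} − x_{i+1}·y_i), indices taken mod 5.
A→B: (4)(-11) − (13)(-4) = 8
B→C: (13)(1) − (-8)(-11) = -75
C→D: (-8)(2) − (-7)(1) = -9
D→E: (-7)(2) − (-6)(2) = -2
E→A: (-6)(-4) − (4)(2) = 16
Σ = -62
Signed area = Σ/2 = -31 (negative ⇒ clockwise traversal).

-31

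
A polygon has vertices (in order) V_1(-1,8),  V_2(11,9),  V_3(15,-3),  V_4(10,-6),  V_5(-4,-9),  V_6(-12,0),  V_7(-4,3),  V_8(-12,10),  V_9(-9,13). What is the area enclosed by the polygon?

356

Σ = (-97) + (-168) + (-60) + (-114) + (-108) + (-36) + (-4) + (-66) + (-59) = -712
Area = |Σ|/2 = 356.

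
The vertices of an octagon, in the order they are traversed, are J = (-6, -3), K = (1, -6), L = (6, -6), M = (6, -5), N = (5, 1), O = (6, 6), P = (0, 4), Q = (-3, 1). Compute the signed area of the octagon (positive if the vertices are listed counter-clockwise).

Cross-terms: 39, 30, 6, 31, 24, 24, 12, 15  ⇒  Σ = 181
Signed area = Σ/2 = 90.5 (positive ⇒ counter-clockwise traversal).

90.5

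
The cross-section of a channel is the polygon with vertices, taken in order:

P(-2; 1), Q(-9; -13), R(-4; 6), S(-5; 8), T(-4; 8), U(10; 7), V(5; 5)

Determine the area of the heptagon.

Apply the shoelace formula: 2A = Σ (x_i·y_{i+1} − x_{i+1}·y_i), indices taken mod 7.
Σ = (35) + (-106) + (-2) + (-8) + (-108) + (15) + (15) = -159
Area = |Σ|/2 = 79.5.

79.5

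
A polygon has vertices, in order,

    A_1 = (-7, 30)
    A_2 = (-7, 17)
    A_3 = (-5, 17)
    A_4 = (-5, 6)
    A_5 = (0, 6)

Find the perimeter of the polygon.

56

|A_1A_2| = √((0)² + (-13)²) = √169 = 13
|A_2A_3| = √((2)² + (0)²) = √4 = 2
|A_3A_4| = √((0)² + (-11)²) = √121 = 11
|A_4A_5| = √((5)² + (0)²) = √25 = 5
|A_5A_1| = √((-7)² + (24)²) = √625 = 25
Perimeter = 13 + 2 + 11 + 5 + 25 = 56.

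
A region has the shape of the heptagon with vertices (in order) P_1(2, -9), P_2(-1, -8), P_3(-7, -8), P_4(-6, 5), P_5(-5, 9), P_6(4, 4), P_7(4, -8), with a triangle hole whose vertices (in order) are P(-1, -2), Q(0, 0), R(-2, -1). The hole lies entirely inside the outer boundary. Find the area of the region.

153

Outer boundary:
Σ = (-25) + (-48) + (-83) + (-29) + (-56) + (-48) + (-20) = -309
Area = |Σ|/2 = 154.5.
Hole:
Apply the shoelace formula: 2A = Σ (x_i·y_{i+1} − x_{i+1}·y_i), indices taken mod 3.
Cross-terms: 0, 0, 3  ⇒  Σ = 3
Area = |Σ|/2 = 1.5.
Net area = 154.5 − 1.5 = 153.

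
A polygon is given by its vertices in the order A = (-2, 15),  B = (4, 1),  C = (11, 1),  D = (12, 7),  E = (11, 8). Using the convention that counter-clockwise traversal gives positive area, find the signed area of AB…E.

98

Apply the shoelace (surveyor's) formula: 2A = Σ (x_i·y_{i+1} − x_{i+1}·y_i), indices taken mod 5.
Σ = (-62) + (-7) + (65) + (19) + (181) = 196
Signed area = Σ/2 = 98 (positive ⇒ counter-clockwise traversal).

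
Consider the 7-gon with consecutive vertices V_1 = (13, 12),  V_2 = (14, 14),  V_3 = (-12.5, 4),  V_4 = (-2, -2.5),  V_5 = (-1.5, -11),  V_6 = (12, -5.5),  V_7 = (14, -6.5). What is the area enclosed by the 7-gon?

347.125

Σ = (14) + (231) + (39.25) + (18.25) + (140.25) + (-1) + (252.5) = 694.25
Area = |Σ|/2 = 347.125.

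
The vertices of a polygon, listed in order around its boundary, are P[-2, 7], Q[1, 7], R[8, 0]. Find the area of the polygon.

10.5

Apply Gauss's area formula: 2A = Σ (x_i·y_{i+1} − x_{i+1}·y_i), indices taken mod 3.
Σ = (-21) + (-56) + (56) = -21
Area = |Σ|/2 = 10.5.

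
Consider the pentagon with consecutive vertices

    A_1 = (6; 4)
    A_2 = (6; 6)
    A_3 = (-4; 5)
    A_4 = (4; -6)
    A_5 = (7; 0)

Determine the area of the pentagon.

Σ = (12) + (54) + (4) + (42) + (28) = 140
Area = |Σ|/2 = 70.

70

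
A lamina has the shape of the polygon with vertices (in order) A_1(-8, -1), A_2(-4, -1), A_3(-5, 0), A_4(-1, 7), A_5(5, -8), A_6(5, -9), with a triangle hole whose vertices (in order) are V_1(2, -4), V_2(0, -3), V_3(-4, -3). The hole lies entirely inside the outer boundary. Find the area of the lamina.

70.5

Outer boundary:
A_1→A_2: (-8)(-1) − (-4)(-1) = 4
A_2→A_3: (-4)(0) − (-5)(-1) = -5
A_3→A_4: (-5)(7) − (-1)(0) = -35
A_4→A_5: (-1)(-8) − (5)(7) = -27
A_5→A_6: (5)(-9) − (5)(-8) = -5
A_6→A_1: (5)(-1) − (-8)(-9) = -77
Σ = -145
Area = |Σ|/2 = 72.5.
Hole:
Apply the shoelace formula: 2A = Σ (x_i·y_{i+1} − x_{i+1}·y_i), indices taken mod 3.
Cross-terms: -6, -12, 22  ⇒  Σ = 4
Area = |Σ|/2 = 2.
Net area = 72.5 − 2 = 70.5.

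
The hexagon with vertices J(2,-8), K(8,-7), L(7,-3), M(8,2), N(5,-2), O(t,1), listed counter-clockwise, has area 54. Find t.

The doubled signed area Σ (x_i y_{i+1} − x_{i+1} y_i) is linear in t.
With t=0 it equals 90; the coefficient of t is -6 (from the two edges through O).
So -6·t + 90 = 2·54 = 108 ⇒ t = -3.

-3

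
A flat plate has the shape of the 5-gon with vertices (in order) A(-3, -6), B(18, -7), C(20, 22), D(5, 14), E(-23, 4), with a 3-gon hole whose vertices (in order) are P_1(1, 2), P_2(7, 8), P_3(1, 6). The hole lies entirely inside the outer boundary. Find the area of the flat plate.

651.5

Outer boundary:
Apply the surveyor's formula: 2A = Σ (x_i·y_{i+1} − x_{i+1}·y_i), indices taken mod 5.
Σ = (129) + (536) + (170) + (342) + (150) = 1327
Area = |Σ|/2 = 663.5.
Hole:
Σ = (-6) + (34) + (-4) = 24
Area = |Σ|/2 = 12.
Net area = 663.5 − 12 = 651.5.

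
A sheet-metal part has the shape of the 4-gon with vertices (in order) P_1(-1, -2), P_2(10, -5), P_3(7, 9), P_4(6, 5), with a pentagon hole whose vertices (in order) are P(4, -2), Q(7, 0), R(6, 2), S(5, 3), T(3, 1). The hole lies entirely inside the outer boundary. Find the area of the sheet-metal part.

Outer boundary:
Cross-terms: 25, 125, -19, -7  ⇒  Σ = 124
Area = |Σ|/2 = 62.
Hole:
Σ = (14) + (14) + (8) + (-4) + (-10) = 22
Area = |Σ|/2 = 11.
Net area = 62 − 11 = 51.

51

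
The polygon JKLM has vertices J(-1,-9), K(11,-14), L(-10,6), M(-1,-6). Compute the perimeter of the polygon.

60

|JK| = √((12)² + (-5)²) = √169 = 13
|KL| = √((-21)² + (20)²) = √841 = 29
|LM| = √((9)² + (-12)²) = √225 = 15
|MJ| = √((0)² + (-3)²) = √9 = 3
Perimeter = 13 + 29 + 15 + 3 = 60.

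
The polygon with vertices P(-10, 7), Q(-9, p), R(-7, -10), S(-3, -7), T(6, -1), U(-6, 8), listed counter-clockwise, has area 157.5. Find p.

-6

The doubled signed area Σ (x_i y_{i+1} − x_{i+1} y_i) is linear in p.
With p=0 it equals 297; the coefficient of p is -3 (from the two edges through Q).
So -3·p + 297 = 2·157.5 = 315 ⇒ p = -6.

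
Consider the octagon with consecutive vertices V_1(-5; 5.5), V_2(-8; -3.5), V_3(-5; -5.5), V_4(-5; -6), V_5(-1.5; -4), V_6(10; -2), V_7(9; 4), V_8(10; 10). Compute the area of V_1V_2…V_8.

Apply Gauss's area formula: 2A = Σ (x_i·y_{i+1} − x_{i+1}·y_i), indices taken mod 8.
V_1→V_2: (-5)(-3.5) − (-8)(5.5) = 61.5
V_2→V_3: (-8)(-5.5) − (-5)(-3.5) = 26.5
V_3→V_4: (-5)(-6) − (-5)(-5.5) = 2.5
V_4→V_5: (-5)(-4) − (-1.5)(-6) = 11
V_5→V_6: (-1.5)(-2) − (10)(-4) = 43
V_6→V_7: (10)(4) − (9)(-2) = 58
V_7→V_8: (9)(10) − (10)(4) = 50
V_8→V_1: (10)(5.5) − (-5)(10) = 105
Σ = 357.5
Area = |Σ|/2 = 178.75.

178.75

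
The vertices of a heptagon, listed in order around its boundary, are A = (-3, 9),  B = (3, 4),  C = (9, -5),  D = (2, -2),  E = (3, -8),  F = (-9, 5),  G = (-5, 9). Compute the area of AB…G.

119.5

A→B: (-3)(4) − (3)(9) = -39
B→C: (3)(-5) − (9)(4) = -51
C→D: (9)(-2) − (2)(-5) = -8
D→E: (2)(-8) − (3)(-2) = -10
E→F: (3)(5) − (-9)(-8) = -57
F→G: (-9)(9) − (-5)(5) = -56
G→A: (-5)(9) − (-3)(9) = -18
Σ = -239
Area = |Σ|/2 = 119.5.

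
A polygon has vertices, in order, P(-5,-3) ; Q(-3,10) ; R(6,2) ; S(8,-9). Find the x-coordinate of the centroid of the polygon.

83/72

Apply the shoelace (surveyor's) formula. First the cross-terms c_i = x_i·y_{i+1} − x_{i+1}·y_i:
  -59, -66, -70, -69  ⇒  2A = -264, A = -132.
Then Σ (x_i + x_{i+1})·c_i = -913, so x̄ = -913 / (6·(-132)) = 83/72.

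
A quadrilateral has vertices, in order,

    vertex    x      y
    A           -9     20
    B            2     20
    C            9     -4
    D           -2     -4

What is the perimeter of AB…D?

|AB| = √((11)² + (0)²) = √121 = 11
|BC| = √((7)² + (-24)²) = √625 = 25
|CD| = √((-11)² + (0)²) = √121 = 11
|DA| = √((-7)² + (24)²) = √625 = 25
Perimeter = 11 + 25 + 11 + 25 = 72.

72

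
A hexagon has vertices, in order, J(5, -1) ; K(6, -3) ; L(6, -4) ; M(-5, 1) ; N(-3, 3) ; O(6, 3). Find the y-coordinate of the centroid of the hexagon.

44/89

Apply the shoelace (surveyor's) formula. First the cross-terms c_i = x_i·y_{i+1} − x_{i+1}·y_i:
  -9, -6, -14, -12, -27, -21  ⇒  2A = -89, A = -44.5.
Then Σ (y_i + y_{i+1})·c_i = -132, so ȳ = -132 / (6·(-44.5)) = 44/89.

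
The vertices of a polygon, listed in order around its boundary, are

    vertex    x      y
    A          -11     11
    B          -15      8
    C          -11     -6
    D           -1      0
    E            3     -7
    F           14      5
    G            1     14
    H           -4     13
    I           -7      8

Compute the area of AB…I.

349.5

A→B: (-11)(8) − (-15)(11) = 77
B→C: (-15)(-6) − (-11)(8) = 178
C→D: (-11)(0) − (-1)(-6) = -6
D→E: (-1)(-7) − (3)(0) = 7
E→F: (3)(5) − (14)(-7) = 113
F→G: (14)(14) − (1)(5) = 191
G→H: (1)(13) − (-4)(14) = 69
H→I: (-4)(8) − (-7)(13) = 59
I→A: (-7)(11) − (-11)(8) = 11
Σ = 699
Area = |Σ|/2 = 349.5.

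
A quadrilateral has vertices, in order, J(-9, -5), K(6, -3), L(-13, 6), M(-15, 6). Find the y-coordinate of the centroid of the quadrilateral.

Apply the surveyor's formula. First the cross-terms c_i = x_i·y_{i+1} − x_{i+1}·y_i:
  57, -3, 12, 129  ⇒  2A = 195, A = 97.5.
Then Σ (y_i + y_{i+1})·c_i = -192, so ȳ = -192 / (6·97.5) = -64/195.

-64/195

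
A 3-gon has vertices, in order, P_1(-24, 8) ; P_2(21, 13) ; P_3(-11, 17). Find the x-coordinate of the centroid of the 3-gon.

Apply the shoelace (surveyor's) formula. First the cross-terms c_i = x_i·y_{i+1} − x_{i+1}·y_i:
  -480, 500, 320  ⇒  2A = 340, A = 170.
Then Σ (x_i + x_{i+1})·c_i = -4760, so x̄ = -4760 / (6·170) = -14/3.

-14/3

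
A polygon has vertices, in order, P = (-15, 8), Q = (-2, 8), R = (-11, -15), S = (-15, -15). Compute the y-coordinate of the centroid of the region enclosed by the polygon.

-25/17

Apply the surveyor's formula. First the cross-terms c_i = x_i·y_{i+1} − x_{i+1}·y_i:
  -104, 118, -60, -345  ⇒  2A = -391, A = -195.5.
Then Σ (y_i + y_{i+1})·c_i = 1725, so ȳ = 1725 / (6·(-195.5)) = -25/17.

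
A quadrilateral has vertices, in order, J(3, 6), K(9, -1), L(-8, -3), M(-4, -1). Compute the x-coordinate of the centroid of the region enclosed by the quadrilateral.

50/27

Apply the surveyor's formula. First the cross-terms c_i = x_i·y_{i+1} − x_{i+1}·y_i:
  -57, -35, -4, -21  ⇒  2A = -117, A = -58.5.
Then Σ (x_i + x_{i+1})·c_i = -650, so x̄ = -650 / (6·(-58.5)) = 50/27.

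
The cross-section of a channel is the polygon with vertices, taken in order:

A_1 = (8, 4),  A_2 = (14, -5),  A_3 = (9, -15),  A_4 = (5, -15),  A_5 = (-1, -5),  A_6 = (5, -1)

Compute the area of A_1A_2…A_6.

153.5

Apply the surveyor's formula: 2A = Σ (x_i·y_{i+1} − x_{i+1}·y_i), indices taken mod 6.
Cross-terms: -96, -165, -60, -40, 26, 28  ⇒  Σ = -307
Area = |Σ|/2 = 153.5.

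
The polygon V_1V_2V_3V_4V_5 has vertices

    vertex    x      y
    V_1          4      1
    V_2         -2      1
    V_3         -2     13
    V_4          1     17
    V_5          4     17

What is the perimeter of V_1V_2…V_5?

42

|V_1V_2| = √((-6)² + (0)²) = √36 = 6
|V_2V_3| = √((0)² + (12)²) = √144 = 12
|V_3V_4| = √((3)² + (4)²) = √25 = 5
|V_4V_5| = √((3)² + (0)²) = √9 = 3
|V_5V_1| = √((0)² + (-16)²) = √256 = 16
Perimeter = 6 + 12 + 5 + 3 + 16 = 42.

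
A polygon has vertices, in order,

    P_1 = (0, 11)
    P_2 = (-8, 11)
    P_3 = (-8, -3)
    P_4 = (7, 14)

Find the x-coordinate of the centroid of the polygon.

-311/93

Apply the shoelace (surveyor's) formula. First the cross-terms c_i = x_i·y_{i+1} − x_{i+1}·y_i:
  88, 112, -91, 77  ⇒  2A = 186, A = 93.
Then Σ (x_i + x_{i+1})·c_i = -1866, so x̄ = -1866 / (6·93) = -311/93.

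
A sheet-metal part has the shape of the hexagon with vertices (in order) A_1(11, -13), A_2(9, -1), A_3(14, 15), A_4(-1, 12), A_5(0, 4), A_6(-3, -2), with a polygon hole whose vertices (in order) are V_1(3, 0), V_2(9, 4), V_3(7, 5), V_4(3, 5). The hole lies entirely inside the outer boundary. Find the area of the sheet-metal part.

Outer boundary:
Apply the shoelace (surveyor's) formula: 2A = Σ (x_i·y_{i+1} − x_{i+1}·y_i), indices taken mod 6.
Σ = (106) + (149) + (183) + (-4) + (12) + (61) = 507
Area = |Σ|/2 = 253.5.
Hole:
Σ = (12) + (17) + (20) + (-15) = 34
Area = |Σ|/2 = 17.
Net area = 253.5 − 17 = 236.5.

236.5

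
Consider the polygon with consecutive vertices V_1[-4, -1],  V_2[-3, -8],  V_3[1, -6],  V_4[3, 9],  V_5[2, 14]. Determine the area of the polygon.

Apply the shoelace formula: 2A = Σ (x_i·y_{i+1} − x_{i+1}·y_i), indices taken mod 5.
Σ = (29) + (26) + (27) + (24) + (54) = 160
Area = |Σ|/2 = 80.

80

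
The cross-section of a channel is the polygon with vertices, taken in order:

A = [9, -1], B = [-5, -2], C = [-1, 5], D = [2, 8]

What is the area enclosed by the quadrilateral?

Apply the shoelace formula: 2A = Σ (x_i·y_{i+1} − x_{i+1}·y_i), indices taken mod 4.
Σ = (-23) + (-27) + (-18) + (-74) = -142
Area = |Σ|/2 = 71.

71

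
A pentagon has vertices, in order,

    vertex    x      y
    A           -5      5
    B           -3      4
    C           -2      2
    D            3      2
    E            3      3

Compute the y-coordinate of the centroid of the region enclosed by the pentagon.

Apply Gauss's area formula. First the cross-terms c_i = x_i·y_{i+1} − x_{i+1}·y_i:
  -5, 2, -10, 3, 30  ⇒  2A = 20, A = 10.
Then Σ (y_i + y_{i+1})·c_i = 182, so ȳ = 182 / (6·10) = 91/30.

91/30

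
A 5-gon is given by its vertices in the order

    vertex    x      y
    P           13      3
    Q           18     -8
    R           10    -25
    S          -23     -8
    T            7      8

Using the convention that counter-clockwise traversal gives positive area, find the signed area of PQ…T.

-697

Σ = (-158) + (-370) + (-655) + (-128) + (-83) = -1394
Signed area = Σ/2 = -697 (negative ⇒ clockwise traversal).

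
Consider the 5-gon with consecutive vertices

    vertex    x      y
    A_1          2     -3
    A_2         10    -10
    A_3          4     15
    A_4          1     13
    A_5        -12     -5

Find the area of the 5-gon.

Σ = (10) + (190) + (37) + (151) + (46) = 434
Area = |Σ|/2 = 217.

217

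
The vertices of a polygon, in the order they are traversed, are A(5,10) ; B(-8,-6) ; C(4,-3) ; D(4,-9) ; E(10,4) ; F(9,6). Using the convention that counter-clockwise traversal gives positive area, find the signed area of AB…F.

132

Apply the shoelace formula: 2A = Σ (x_i·y_{i+1} − x_{i+1}·y_i), indices taken mod 6.
Σ = (50) + (48) + (-24) + (106) + (24) + (60) = 264
Signed area = Σ/2 = 132 (positive ⇒ counter-clockwise traversal).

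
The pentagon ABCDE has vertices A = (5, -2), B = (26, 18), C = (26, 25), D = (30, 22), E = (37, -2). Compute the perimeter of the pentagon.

98

|AB| = √((21)² + (20)²) = √841 = 29
|BC| = √((0)² + (7)²) = √49 = 7
|CD| = √((4)² + (-3)²) = √25 = 5
|DE| = √((7)² + (-24)²) = √625 = 25
|EA| = √((-32)² + (0)²) = √1024 = 32
Perimeter = 29 + 7 + 5 + 25 + 32 = 98.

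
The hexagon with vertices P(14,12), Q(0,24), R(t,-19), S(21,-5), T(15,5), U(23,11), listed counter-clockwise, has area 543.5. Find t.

0

Write out the shoelace sum; only the two edges meeting at R involve t:
2·Area = [(0·(-19) − t·24) + (t·(-5) − 21·(-19))] + 688
       = -29·t + 1087 = 1087
⇒ t = 0.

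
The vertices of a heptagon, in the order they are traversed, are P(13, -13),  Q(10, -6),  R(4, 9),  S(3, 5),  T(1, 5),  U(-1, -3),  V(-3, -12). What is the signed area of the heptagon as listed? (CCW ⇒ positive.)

Apply the shoelace formula: 2A = Σ (x_i·y_{i+1} − x_{i+1}·y_i), indices taken mod 7.
P→Q: (13)(-6) − (10)(-13) = 52
Q→R: (10)(9) − (4)(-6) = 114
R→S: (4)(5) − (3)(9) = -7
S→T: (3)(5) − (1)(5) = 10
T→U: (1)(-3) − (-1)(5) = 2
U→V: (-1)(-12) − (-3)(-3) = 3
V→P: (-3)(-13) − (13)(-12) = 195
Σ = 369
Signed area = Σ/2 = 184.5 (positive ⇒ counter-clockwise traversal).

184.5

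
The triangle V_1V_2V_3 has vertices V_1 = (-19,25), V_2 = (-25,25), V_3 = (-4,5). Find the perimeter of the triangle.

60

|V_1V_2| = √((-6)² + (0)²) = √36 = 6
|V_2V_3| = √((21)² + (-20)²) = √841 = 29
|V_3V_1| = √((-15)² + (20)²) = √625 = 25
Perimeter = 6 + 29 + 25 = 60.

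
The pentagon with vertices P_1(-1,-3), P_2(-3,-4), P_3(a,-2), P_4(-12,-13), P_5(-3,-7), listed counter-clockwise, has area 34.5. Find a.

-5

The doubled signed area Σ (x_i y_{i+1} − x_{i+1} y_i) is linear in a.
With a=0 it equals 24; the coefficient of a is -9 (from the two edges through P_3).
So -9·a + 24 = 2·34.5 = 69 ⇒ a = -5.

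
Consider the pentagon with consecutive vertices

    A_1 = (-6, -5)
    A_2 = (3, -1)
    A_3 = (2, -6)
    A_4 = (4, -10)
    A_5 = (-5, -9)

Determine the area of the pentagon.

Apply the shoelace (surveyor's) formula: 2A = Σ (x_i·y_{i+1} − x_{i+1}·y_i), indices taken mod 5.
Cross-terms: 21, -16, 4, -86, -29  ⇒  Σ = -106
Area = |Σ|/2 = 53.

53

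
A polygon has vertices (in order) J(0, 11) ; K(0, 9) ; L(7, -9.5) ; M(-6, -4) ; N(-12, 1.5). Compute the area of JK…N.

168.5

J→K: (0)(9) − (0)(11) = 0
K→L: (0)(-9.5) − (7)(9) = -63
L→M: (7)(-4) − (-6)(-9.5) = -85
M→N: (-6)(1.5) − (-12)(-4) = -57
N→J: (-12)(11) − (0)(1.5) = -132
Σ = -337
Area = |Σ|/2 = 168.5.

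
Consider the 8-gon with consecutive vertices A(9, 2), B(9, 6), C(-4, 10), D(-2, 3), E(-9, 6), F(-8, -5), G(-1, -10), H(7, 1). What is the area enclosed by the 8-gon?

Apply the shoelace formula: 2A = Σ (x_i·y_{i+1} − x_{i+1}·y_i), indices taken mod 8.
A→B: (9)(6) − (9)(2) = 36
B→C: (9)(10) − (-4)(6) = 114
C→D: (-4)(3) − (-2)(10) = 8
D→E: (-2)(6) − (-9)(3) = 15
E→F: (-9)(-5) − (-8)(6) = 93
F→G: (-8)(-10) − (-1)(-5) = 75
G→H: (-1)(1) − (7)(-10) = 69
H→A: (7)(2) − (9)(1) = 5
Σ = 415
Area = |Σ|/2 = 207.5.

207.5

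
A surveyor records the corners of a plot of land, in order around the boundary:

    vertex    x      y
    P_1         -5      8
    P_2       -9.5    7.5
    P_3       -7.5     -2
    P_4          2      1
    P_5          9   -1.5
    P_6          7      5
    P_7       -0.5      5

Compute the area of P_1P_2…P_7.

Apply the shoelace formula: 2A = Σ (x_i·y_{i+1} − x_{i+1}·y_i), indices taken mod 7.
P_1→P_2: (-5)(7.5) − (-9.5)(8) = 38.5
P_2→P_3: (-9.5)(-2) − (-7.5)(7.5) = 75.25
P_3→P_4: (-7.5)(1) − (2)(-2) = -3.5
P_4→P_5: (2)(-1.5) − (9)(1) = -12
P_5→P_6: (9)(5) − (7)(-1.5) = 55.5
P_6→P_7: (7)(5) − (-0.5)(5) = 37.5
P_7→P_1: (-0.5)(8) − (-5)(5) = 21
Σ = 212.25
Area = |Σ|/2 = 106.125.

106.125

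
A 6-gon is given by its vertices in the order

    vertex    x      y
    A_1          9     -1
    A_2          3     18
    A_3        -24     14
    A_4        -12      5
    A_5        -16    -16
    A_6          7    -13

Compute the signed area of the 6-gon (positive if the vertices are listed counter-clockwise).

Apply the surveyor's formula: 2A = Σ (x_i·y_{i+1} − x_{i+1}·y_i), indices taken mod 6.
Cross-terms: 165, 474, 48, 272, 320, 110  ⇒  Σ = 1389
Signed area = Σ/2 = 694.5 (positive ⇒ counter-clockwise traversal).

694.5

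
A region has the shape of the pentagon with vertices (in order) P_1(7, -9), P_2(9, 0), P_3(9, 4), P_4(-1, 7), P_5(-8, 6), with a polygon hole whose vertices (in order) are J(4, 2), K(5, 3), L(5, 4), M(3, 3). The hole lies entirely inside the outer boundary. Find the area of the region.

Outer boundary:
Apply the surveyor's formula: 2A = Σ (x_i·y_{i+1} − x_{i+1}·y_i), indices taken mod 5.
P_1→P_2: (7)(0) − (9)(-9) = 81
P_2→P_3: (9)(4) − (9)(0) = 36
P_3→P_4: (9)(7) − (-1)(4) = 67
P_4→P_5: (-1)(6) − (-8)(7) = 50
P_5→P_1: (-8)(-9) − (7)(6) = 30
Σ = 264
Area = |Σ|/2 = 132.
Hole:
Σ = (2) + (5) + (3) + (-6) = 4
Area = |Σ|/2 = 2.
Net area = 132 − 2 = 130.

130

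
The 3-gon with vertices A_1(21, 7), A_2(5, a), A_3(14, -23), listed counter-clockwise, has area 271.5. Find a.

16

Write out the shoelace sum; only the two edges meeting at A_2 involve a:
2·Area = [(21·a − 5·7) + (5·(-23) − 14·a)] + 581
       = 7·a + 431 = 543
⇒ a = 16.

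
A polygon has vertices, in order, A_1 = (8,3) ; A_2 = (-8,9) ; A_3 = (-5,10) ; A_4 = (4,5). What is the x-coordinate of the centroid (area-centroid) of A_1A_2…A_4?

Apply the surveyor's formula. First the cross-terms c_i = x_i·y_{i+1} − x_{i+1}·y_i:
  96, -35, -65, -28  ⇒  2A = -32, A = -16.
Then Σ (x_i + x_{i+1})·c_i = 184, so x̄ = 184 / (6·(-16)) = -23/12.

-23/12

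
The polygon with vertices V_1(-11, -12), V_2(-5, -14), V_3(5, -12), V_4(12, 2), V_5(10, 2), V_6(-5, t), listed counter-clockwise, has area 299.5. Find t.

The doubled signed area Σ (x_i y_{i+1} − x_{i+1} y_i) is linear in t.
With t=0 it equals 452; the coefficient of t is 21 (from the two edges through V_6).
So 21·t + 452 = 2·299.5 = 599 ⇒ t = 7.

7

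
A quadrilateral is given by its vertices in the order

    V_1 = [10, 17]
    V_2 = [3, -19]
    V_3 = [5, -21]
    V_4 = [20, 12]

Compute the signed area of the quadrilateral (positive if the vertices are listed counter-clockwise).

Apply the surveyor's formula: 2A = Σ (x_i·y_{i+1} − x_{i+1}·y_i), indices taken mod 4.
Σ = (-241) + (32) + (480) + (220) = 491
Signed area = Σ/2 = 245.5 (positive ⇒ counter-clockwise traversal).

245.5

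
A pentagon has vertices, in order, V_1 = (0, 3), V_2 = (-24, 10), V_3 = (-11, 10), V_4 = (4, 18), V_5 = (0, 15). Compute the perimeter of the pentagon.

|V_1V_2| = √((-24)² + (7)²) = √625 = 25
|V_2V_3| = √((13)² + (0)²) = √169 = 13
|V_3V_4| = √((15)² + (8)²) = √289 = 17
|V_4V_5| = √((-4)² + (-3)²) = √25 = 5
|V_5V_1| = √((0)² + (-12)²) = √144 = 12
Perimeter = 25 + 13 + 17 + 5 + 12 = 72.

72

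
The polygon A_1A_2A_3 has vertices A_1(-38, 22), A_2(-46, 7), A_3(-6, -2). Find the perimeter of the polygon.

98

|A_1A_2| = √((-8)² + (-15)²) = √289 = 17
|A_2A_3| = √((40)² + (-9)²) = √1681 = 41
|A_3A_1| = √((-32)² + (24)²) = √1600 = 40
Perimeter = 17 + 41 + 40 = 98.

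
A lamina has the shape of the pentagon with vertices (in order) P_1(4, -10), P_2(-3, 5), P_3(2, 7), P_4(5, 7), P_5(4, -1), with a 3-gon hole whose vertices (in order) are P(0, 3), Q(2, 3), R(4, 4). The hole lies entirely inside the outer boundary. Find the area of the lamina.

Outer boundary:
Cross-terms: -10, -31, -21, -33, -36  ⇒  Σ = -131
Area = |Σ|/2 = 65.5.
Hole:
Apply the shoelace (surveyor's) formula: 2A = Σ (x_i·y_{i+1} − x_{i+1}·y_i), indices taken mod 3.
P→Q: (0)(3) − (2)(3) = -6
Q→R: (2)(4) − (4)(3) = -4
R→P: (4)(3) − (0)(4) = 12
Σ = 2
Area = |Σ|/2 = 1.
Net area = 65.5 − 1 = 64.5.

64.5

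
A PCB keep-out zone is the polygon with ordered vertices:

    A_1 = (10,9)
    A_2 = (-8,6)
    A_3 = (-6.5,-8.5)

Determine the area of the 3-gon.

132.75

Apply Gauss's area formula: 2A = Σ (x_i·y_{i+1} − x_{i+1}·y_i), indices taken mod 3.
Σ = (132) + (107) + (26.5) = 265.5
Area = |Σ|/2 = 132.75.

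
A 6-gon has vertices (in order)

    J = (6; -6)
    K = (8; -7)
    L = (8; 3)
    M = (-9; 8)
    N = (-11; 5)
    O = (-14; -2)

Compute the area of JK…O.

204

Σ = (6) + (80) + (91) + (43) + (92) + (96) = 408
Area = |Σ|/2 = 204.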